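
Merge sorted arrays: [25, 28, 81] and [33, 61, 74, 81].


Take 25 from A
Take 28 from A
Take 33 from B
Take 61 from B
Take 74 from B
Take 81 from A

Merged: [25, 28, 33, 61, 74, 81, 81]


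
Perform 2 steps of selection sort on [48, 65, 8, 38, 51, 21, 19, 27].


Initial: [48, 65, 8, 38, 51, 21, 19, 27]
Step 1: min=8 at 2
  Swap: [8, 65, 48, 38, 51, 21, 19, 27]
Step 2: min=19 at 6
  Swap: [8, 19, 48, 38, 51, 21, 65, 27]

After 2 steps: [8, 19, 48, 38, 51, 21, 65, 27]


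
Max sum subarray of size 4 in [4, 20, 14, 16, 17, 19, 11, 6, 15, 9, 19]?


[0:4]: 54
[1:5]: 67
[2:6]: 66
[3:7]: 63
[4:8]: 53
[5:9]: 51
[6:10]: 41
[7:11]: 49

Max: 67 at [1:5]


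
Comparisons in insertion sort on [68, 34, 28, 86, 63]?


Algorithm: insertion sort
Input: [68, 34, 28, 86, 63]
Sorted: [28, 34, 63, 68, 86]

7


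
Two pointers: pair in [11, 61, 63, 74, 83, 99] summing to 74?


lo=0(11)+hi=5(99)=110
lo=0(11)+hi=4(83)=94
lo=0(11)+hi=3(74)=85
lo=0(11)+hi=2(63)=74

Yes: 11+63=74


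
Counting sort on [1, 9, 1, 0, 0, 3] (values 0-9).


Input: [1, 9, 1, 0, 0, 3]
Counts: [2, 2, 0, 1, 0, 0, 0, 0, 0, 1]

Sorted: [0, 0, 1, 1, 3, 9]


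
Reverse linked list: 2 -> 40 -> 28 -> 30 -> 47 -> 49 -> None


Step 1: curr=2, set curr.next=prev(None) | reversed so far: 2
Step 2: curr=40, set curr.next=prev(2) | reversed so far: 40 -> 2
Step 3: curr=28, set curr.next=prev(40) | reversed so far: 28 -> 40 -> 2
Step 4: curr=30, set curr.next=prev(28) | reversed so far: 30 -> 28 -> 40 -> 2
Step 5: curr=47, set curr.next=prev(30) | reversed so far: 47 -> 30 -> 28 -> 40 -> 2
Step 6: curr=49, set curr.next=prev(47) | reversed so far: 49 -> 47 -> 30 -> 28 -> 40 -> 2

49 -> 47 -> 30 -> 28 -> 40 -> 2 -> None


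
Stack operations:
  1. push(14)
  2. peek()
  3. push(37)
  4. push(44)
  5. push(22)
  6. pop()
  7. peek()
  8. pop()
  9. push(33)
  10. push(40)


push(14) -> [14]
peek()->14
push(37) -> [14, 37]
push(44) -> [14, 37, 44]
push(22) -> [14, 37, 44, 22]
pop()->22, [14, 37, 44]
peek()->44
pop()->44, [14, 37]
push(33) -> [14, 37, 33]
push(40) -> [14, 37, 33, 40]

Final stack: [14, 37, 33, 40]


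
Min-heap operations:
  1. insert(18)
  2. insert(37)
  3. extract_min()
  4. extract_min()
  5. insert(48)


insert(18) -> [18]
insert(37) -> [18, 37]
extract_min()->18, [37]
extract_min()->37, []
insert(48) -> [48]

Final heap: [48]


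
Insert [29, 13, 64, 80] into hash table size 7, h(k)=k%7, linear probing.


Insert 29: h=1 -> slot 1
Insert 13: h=6 -> slot 6
Insert 64: h=1, 1 probes -> slot 2
Insert 80: h=3 -> slot 3

Table: [None, 29, 64, 80, None, None, 13]


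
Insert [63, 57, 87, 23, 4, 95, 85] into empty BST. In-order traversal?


Insert 63: root
Insert 57: L from 63
Insert 87: R from 63
Insert 23: L from 63 -> L from 57
Insert 4: L from 63 -> L from 57 -> L from 23
Insert 95: R from 63 -> R from 87
Insert 85: R from 63 -> L from 87

In-order: [4, 23, 57, 63, 85, 87, 95]


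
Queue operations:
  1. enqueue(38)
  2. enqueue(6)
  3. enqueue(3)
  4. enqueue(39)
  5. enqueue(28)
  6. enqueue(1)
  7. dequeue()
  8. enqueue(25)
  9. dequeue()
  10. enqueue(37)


enqueue(38) -> [38]
enqueue(6) -> [38, 6]
enqueue(3) -> [38, 6, 3]
enqueue(39) -> [38, 6, 3, 39]
enqueue(28) -> [38, 6, 3, 39, 28]
enqueue(1) -> [38, 6, 3, 39, 28, 1]
dequeue()->38, [6, 3, 39, 28, 1]
enqueue(25) -> [6, 3, 39, 28, 1, 25]
dequeue()->6, [3, 39, 28, 1, 25]
enqueue(37) -> [3, 39, 28, 1, 25, 37]

Final queue: [3, 39, 28, 1, 25, 37]


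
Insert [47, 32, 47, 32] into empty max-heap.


Insert 47: [47]
Insert 32: [47, 32]
Insert 47: [47, 32, 47]
Insert 32: [47, 32, 47, 32]

Final heap: [47, 32, 47, 32]


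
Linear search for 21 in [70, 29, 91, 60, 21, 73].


i=0: 70!=21
i=1: 29!=21
i=2: 91!=21
i=3: 60!=21
i=4: 21==21 found!

Found at 4, 5 comps


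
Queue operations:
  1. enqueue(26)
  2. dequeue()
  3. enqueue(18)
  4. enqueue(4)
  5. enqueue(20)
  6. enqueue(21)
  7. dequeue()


enqueue(26) -> [26]
dequeue()->26, []
enqueue(18) -> [18]
enqueue(4) -> [18, 4]
enqueue(20) -> [18, 4, 20]
enqueue(21) -> [18, 4, 20, 21]
dequeue()->18, [4, 20, 21]

Final queue: [4, 20, 21]


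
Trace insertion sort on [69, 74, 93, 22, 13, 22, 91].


Initial: [69, 74, 93, 22, 13, 22, 91]
Insert 74: [69, 74, 93, 22, 13, 22, 91]
Insert 93: [69, 74, 93, 22, 13, 22, 91]
Insert 22: [22, 69, 74, 93, 13, 22, 91]
Insert 13: [13, 22, 69, 74, 93, 22, 91]
Insert 22: [13, 22, 22, 69, 74, 93, 91]
Insert 91: [13, 22, 22, 69, 74, 91, 93]

Sorted: [13, 22, 22, 69, 74, 91, 93]


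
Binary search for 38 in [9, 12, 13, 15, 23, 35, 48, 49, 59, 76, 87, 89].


Step 1: lo=0, hi=11, mid=5, val=35
Step 2: lo=6, hi=11, mid=8, val=59
Step 3: lo=6, hi=7, mid=6, val=48

Not found


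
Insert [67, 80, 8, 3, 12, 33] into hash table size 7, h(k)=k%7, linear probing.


Insert 67: h=4 -> slot 4
Insert 80: h=3 -> slot 3
Insert 8: h=1 -> slot 1
Insert 3: h=3, 2 probes -> slot 5
Insert 12: h=5, 1 probes -> slot 6
Insert 33: h=5, 2 probes -> slot 0

Table: [33, 8, None, 80, 67, 3, 12]


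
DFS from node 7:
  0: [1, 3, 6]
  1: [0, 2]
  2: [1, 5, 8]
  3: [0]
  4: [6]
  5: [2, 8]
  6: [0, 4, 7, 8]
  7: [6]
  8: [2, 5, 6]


Visit 7, push [6]
Visit 6, push [8, 4, 0]
Visit 0, push [3, 1]
Visit 1, push [2]
Visit 2, push [8, 5]
Visit 5, push [8]
Visit 8, push []
Visit 3, push []
Visit 4, push []

DFS order: [7, 6, 0, 1, 2, 5, 8, 3, 4]


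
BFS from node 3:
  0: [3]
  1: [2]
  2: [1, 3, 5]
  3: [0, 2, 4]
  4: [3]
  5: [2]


Visit 3, enqueue [0, 2, 4]
Visit 0, enqueue []
Visit 2, enqueue [1, 5]
Visit 4, enqueue []
Visit 1, enqueue []
Visit 5, enqueue []

BFS order: [3, 0, 2, 4, 1, 5]


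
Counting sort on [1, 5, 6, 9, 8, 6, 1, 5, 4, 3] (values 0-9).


Input: [1, 5, 6, 9, 8, 6, 1, 5, 4, 3]
Counts: [0, 2, 0, 1, 1, 2, 2, 0, 1, 1]

Sorted: [1, 1, 3, 4, 5, 5, 6, 6, 8, 9]


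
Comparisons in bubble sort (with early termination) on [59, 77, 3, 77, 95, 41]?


Algorithm: bubble sort (with early termination)
Input: [59, 77, 3, 77, 95, 41]
Sorted: [3, 41, 59, 77, 77, 95]

15


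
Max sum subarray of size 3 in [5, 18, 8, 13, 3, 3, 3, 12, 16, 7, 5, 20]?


[0:3]: 31
[1:4]: 39
[2:5]: 24
[3:6]: 19
[4:7]: 9
[5:8]: 18
[6:9]: 31
[7:10]: 35
[8:11]: 28
[9:12]: 32

Max: 39 at [1:4]


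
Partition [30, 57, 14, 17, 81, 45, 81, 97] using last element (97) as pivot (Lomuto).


Pivot: 97
  30 <= 97: advance i (no swap)
  57 <= 97: advance i (no swap)
  14 <= 97: advance i (no swap)
  17 <= 97: advance i (no swap)
  81 <= 97: advance i (no swap)
  45 <= 97: advance i (no swap)
  81 <= 97: advance i (no swap)
Place pivot at 7: [30, 57, 14, 17, 81, 45, 81, 97]

Partitioned: [30, 57, 14, 17, 81, 45, 81, 97]


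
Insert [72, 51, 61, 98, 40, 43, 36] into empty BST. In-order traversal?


Insert 72: root
Insert 51: L from 72
Insert 61: L from 72 -> R from 51
Insert 98: R from 72
Insert 40: L from 72 -> L from 51
Insert 43: L from 72 -> L from 51 -> R from 40
Insert 36: L from 72 -> L from 51 -> L from 40

In-order: [36, 40, 43, 51, 61, 72, 98]


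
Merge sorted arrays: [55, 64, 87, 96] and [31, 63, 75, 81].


Take 31 from B
Take 55 from A
Take 63 from B
Take 64 from A
Take 75 from B
Take 81 from B

Merged: [31, 55, 63, 64, 75, 81, 87, 96]


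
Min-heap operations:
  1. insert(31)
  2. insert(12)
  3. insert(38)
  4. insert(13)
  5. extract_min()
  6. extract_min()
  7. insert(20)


insert(31) -> [31]
insert(12) -> [12, 31]
insert(38) -> [12, 31, 38]
insert(13) -> [12, 13, 38, 31]
extract_min()->12, [13, 31, 38]
extract_min()->13, [31, 38]
insert(20) -> [20, 38, 31]

Final heap: [20, 38, 31]


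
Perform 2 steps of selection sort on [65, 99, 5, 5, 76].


Initial: [65, 99, 5, 5, 76]
Step 1: min=5 at 2
  Swap: [5, 99, 65, 5, 76]
Step 2: min=5 at 3
  Swap: [5, 5, 65, 99, 76]

After 2 steps: [5, 5, 65, 99, 76]


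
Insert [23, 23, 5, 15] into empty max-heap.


Insert 23: [23]
Insert 23: [23, 23]
Insert 5: [23, 23, 5]
Insert 15: [23, 23, 5, 15]

Final heap: [23, 23, 5, 15]


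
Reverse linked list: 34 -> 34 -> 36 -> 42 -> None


Step 1: curr=34, set curr.next=prev(None) | reversed so far: 34
Step 2: curr=34, set curr.next=prev(34) | reversed so far: 34 -> 34
Step 3: curr=36, set curr.next=prev(34) | reversed so far: 36 -> 34 -> 34
Step 4: curr=42, set curr.next=prev(36) | reversed so far: 42 -> 36 -> 34 -> 34

42 -> 36 -> 34 -> 34 -> None


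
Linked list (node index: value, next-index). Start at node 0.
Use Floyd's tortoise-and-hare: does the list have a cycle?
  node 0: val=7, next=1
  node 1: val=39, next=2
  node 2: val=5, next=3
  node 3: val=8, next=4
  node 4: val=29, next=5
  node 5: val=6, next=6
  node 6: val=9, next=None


Floyd's tortoise (slow, +1) and hare (fast, +2):
  init: slow=0, fast=0
  step 1: slow=1, fast=2
  step 2: slow=2, fast=4
  step 3: slow=3, fast=6
  step 4: fast -> None, no cycle

Cycle: no


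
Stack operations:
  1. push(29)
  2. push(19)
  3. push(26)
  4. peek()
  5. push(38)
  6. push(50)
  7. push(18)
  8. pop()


push(29) -> [29]
push(19) -> [29, 19]
push(26) -> [29, 19, 26]
peek()->26
push(38) -> [29, 19, 26, 38]
push(50) -> [29, 19, 26, 38, 50]
push(18) -> [29, 19, 26, 38, 50, 18]
pop()->18, [29, 19, 26, 38, 50]

Final stack: [29, 19, 26, 38, 50]


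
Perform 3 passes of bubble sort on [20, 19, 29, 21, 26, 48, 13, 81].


Initial: [20, 19, 29, 21, 26, 48, 13, 81]
Pass 1: [19, 20, 21, 26, 29, 13, 48, 81] (4 swaps)
Pass 2: [19, 20, 21, 26, 13, 29, 48, 81] (1 swaps)
Pass 3: [19, 20, 21, 13, 26, 29, 48, 81] (1 swaps)

After 3 passes: [19, 20, 21, 13, 26, 29, 48, 81]


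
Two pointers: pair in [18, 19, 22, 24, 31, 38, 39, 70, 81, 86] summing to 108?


lo=0(18)+hi=9(86)=104
lo=1(19)+hi=9(86)=105
lo=2(22)+hi=9(86)=108

Yes: 22+86=108


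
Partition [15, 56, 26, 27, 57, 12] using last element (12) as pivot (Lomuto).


Pivot: 12
Place pivot at 0: [12, 56, 26, 27, 57, 15]

Partitioned: [12, 56, 26, 27, 57, 15]


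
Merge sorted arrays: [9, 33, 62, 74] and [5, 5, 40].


Take 5 from B
Take 5 from B
Take 9 from A
Take 33 from A
Take 40 from B

Merged: [5, 5, 9, 33, 40, 62, 74]


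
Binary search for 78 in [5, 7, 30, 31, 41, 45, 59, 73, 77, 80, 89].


Step 1: lo=0, hi=10, mid=5, val=45
Step 2: lo=6, hi=10, mid=8, val=77
Step 3: lo=9, hi=10, mid=9, val=80

Not found


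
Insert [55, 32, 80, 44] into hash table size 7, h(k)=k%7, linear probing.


Insert 55: h=6 -> slot 6
Insert 32: h=4 -> slot 4
Insert 80: h=3 -> slot 3
Insert 44: h=2 -> slot 2

Table: [None, None, 44, 80, 32, None, 55]


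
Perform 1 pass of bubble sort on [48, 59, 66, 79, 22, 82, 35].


Initial: [48, 59, 66, 79, 22, 82, 35]
Pass 1: [48, 59, 66, 22, 79, 35, 82] (2 swaps)

After 1 pass: [48, 59, 66, 22, 79, 35, 82]


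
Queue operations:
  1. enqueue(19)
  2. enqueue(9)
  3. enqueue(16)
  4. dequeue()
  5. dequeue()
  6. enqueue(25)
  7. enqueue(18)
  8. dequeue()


enqueue(19) -> [19]
enqueue(9) -> [19, 9]
enqueue(16) -> [19, 9, 16]
dequeue()->19, [9, 16]
dequeue()->9, [16]
enqueue(25) -> [16, 25]
enqueue(18) -> [16, 25, 18]
dequeue()->16, [25, 18]

Final queue: [25, 18]


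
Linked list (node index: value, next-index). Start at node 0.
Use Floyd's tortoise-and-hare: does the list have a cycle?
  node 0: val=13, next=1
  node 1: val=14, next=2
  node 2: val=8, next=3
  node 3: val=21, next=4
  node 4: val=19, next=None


Floyd's tortoise (slow, +1) and hare (fast, +2):
  init: slow=0, fast=0
  step 1: slow=1, fast=2
  step 2: slow=2, fast=4
  step 3: fast -> None, no cycle

Cycle: no


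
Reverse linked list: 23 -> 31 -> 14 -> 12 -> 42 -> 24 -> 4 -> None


Step 1: curr=23, set curr.next=prev(None) | reversed so far: 23
Step 2: curr=31, set curr.next=prev(23) | reversed so far: 31 -> 23
Step 3: curr=14, set curr.next=prev(31) | reversed so far: 14 -> 31 -> 23
Step 4: curr=12, set curr.next=prev(14) | reversed so far: 12 -> 14 -> 31 -> 23
Step 5: curr=42, set curr.next=prev(12) | reversed so far: 42 -> 12 -> 14 -> 31 -> 23
Step 6: curr=24, set curr.next=prev(42) | reversed so far: 24 -> 42 -> 12 -> 14 -> 31 -> 23
Step 7: curr=4, set curr.next=prev(24) | reversed so far: 4 -> 24 -> 42 -> 12 -> 14 -> 31 -> 23

4 -> 24 -> 42 -> 12 -> 14 -> 31 -> 23 -> None


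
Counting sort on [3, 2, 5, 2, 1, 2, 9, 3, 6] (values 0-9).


Input: [3, 2, 5, 2, 1, 2, 9, 3, 6]
Counts: [0, 1, 3, 2, 0, 1, 1, 0, 0, 1]

Sorted: [1, 2, 2, 2, 3, 3, 5, 6, 9]


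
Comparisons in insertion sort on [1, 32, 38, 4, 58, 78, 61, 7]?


Algorithm: insertion sort
Input: [1, 32, 38, 4, 58, 78, 61, 7]
Sorted: [1, 4, 7, 32, 38, 58, 61, 78]

15


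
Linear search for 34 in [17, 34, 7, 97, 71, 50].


i=0: 17!=34
i=1: 34==34 found!

Found at 1, 2 comps


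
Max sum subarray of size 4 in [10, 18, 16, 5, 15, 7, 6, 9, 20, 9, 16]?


[0:4]: 49
[1:5]: 54
[2:6]: 43
[3:7]: 33
[4:8]: 37
[5:9]: 42
[6:10]: 44
[7:11]: 54

Max: 54 at [1:5]


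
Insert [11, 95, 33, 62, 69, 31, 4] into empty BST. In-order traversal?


Insert 11: root
Insert 95: R from 11
Insert 33: R from 11 -> L from 95
Insert 62: R from 11 -> L from 95 -> R from 33
Insert 69: R from 11 -> L from 95 -> R from 33 -> R from 62
Insert 31: R from 11 -> L from 95 -> L from 33
Insert 4: L from 11

In-order: [4, 11, 31, 33, 62, 69, 95]


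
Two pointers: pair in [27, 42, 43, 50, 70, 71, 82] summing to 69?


lo=0(27)+hi=6(82)=109
lo=0(27)+hi=5(71)=98
lo=0(27)+hi=4(70)=97
lo=0(27)+hi=3(50)=77
lo=0(27)+hi=2(43)=70
lo=0(27)+hi=1(42)=69

Yes: 27+42=69


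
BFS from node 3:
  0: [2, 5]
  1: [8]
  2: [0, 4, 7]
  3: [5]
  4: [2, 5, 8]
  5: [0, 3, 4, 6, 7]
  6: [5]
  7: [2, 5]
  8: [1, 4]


Visit 3, enqueue [5]
Visit 5, enqueue [0, 4, 6, 7]
Visit 0, enqueue [2]
Visit 4, enqueue [8]
Visit 6, enqueue []
Visit 7, enqueue []
Visit 2, enqueue []
Visit 8, enqueue [1]
Visit 1, enqueue []

BFS order: [3, 5, 0, 4, 6, 7, 2, 8, 1]


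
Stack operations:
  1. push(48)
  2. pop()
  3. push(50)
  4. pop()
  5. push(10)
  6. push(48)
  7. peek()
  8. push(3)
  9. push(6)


push(48) -> [48]
pop()->48, []
push(50) -> [50]
pop()->50, []
push(10) -> [10]
push(48) -> [10, 48]
peek()->48
push(3) -> [10, 48, 3]
push(6) -> [10, 48, 3, 6]

Final stack: [10, 48, 3, 6]


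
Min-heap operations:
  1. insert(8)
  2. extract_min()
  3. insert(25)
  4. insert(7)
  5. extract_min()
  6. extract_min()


insert(8) -> [8]
extract_min()->8, []
insert(25) -> [25]
insert(7) -> [7, 25]
extract_min()->7, [25]
extract_min()->25, []

Final heap: []


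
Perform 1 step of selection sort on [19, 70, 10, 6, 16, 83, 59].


Initial: [19, 70, 10, 6, 16, 83, 59]
Step 1: min=6 at 3
  Swap: [6, 70, 10, 19, 16, 83, 59]

After 1 step: [6, 70, 10, 19, 16, 83, 59]


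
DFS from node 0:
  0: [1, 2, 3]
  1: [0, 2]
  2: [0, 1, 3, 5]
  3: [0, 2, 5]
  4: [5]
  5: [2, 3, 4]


Visit 0, push [3, 2, 1]
Visit 1, push [2]
Visit 2, push [5, 3]
Visit 3, push [5]
Visit 5, push [4]
Visit 4, push []

DFS order: [0, 1, 2, 3, 5, 4]


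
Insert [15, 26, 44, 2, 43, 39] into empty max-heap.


Insert 15: [15]
Insert 26: [26, 15]
Insert 44: [44, 15, 26]
Insert 2: [44, 15, 26, 2]
Insert 43: [44, 43, 26, 2, 15]
Insert 39: [44, 43, 39, 2, 15, 26]

Final heap: [44, 43, 39, 2, 15, 26]


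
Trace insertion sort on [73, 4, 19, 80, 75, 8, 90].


Initial: [73, 4, 19, 80, 75, 8, 90]
Insert 4: [4, 73, 19, 80, 75, 8, 90]
Insert 19: [4, 19, 73, 80, 75, 8, 90]
Insert 80: [4, 19, 73, 80, 75, 8, 90]
Insert 75: [4, 19, 73, 75, 80, 8, 90]
Insert 8: [4, 8, 19, 73, 75, 80, 90]
Insert 90: [4, 8, 19, 73, 75, 80, 90]

Sorted: [4, 8, 19, 73, 75, 80, 90]


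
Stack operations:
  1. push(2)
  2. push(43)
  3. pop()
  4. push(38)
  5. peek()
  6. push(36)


push(2) -> [2]
push(43) -> [2, 43]
pop()->43, [2]
push(38) -> [2, 38]
peek()->38
push(36) -> [2, 38, 36]

Final stack: [2, 38, 36]


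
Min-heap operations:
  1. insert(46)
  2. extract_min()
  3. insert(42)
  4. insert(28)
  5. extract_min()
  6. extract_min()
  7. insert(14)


insert(46) -> [46]
extract_min()->46, []
insert(42) -> [42]
insert(28) -> [28, 42]
extract_min()->28, [42]
extract_min()->42, []
insert(14) -> [14]

Final heap: [14]


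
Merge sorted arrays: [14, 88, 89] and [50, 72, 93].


Take 14 from A
Take 50 from B
Take 72 from B
Take 88 from A
Take 89 from A

Merged: [14, 50, 72, 88, 89, 93]


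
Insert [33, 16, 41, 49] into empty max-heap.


Insert 33: [33]
Insert 16: [33, 16]
Insert 41: [41, 16, 33]
Insert 49: [49, 41, 33, 16]

Final heap: [49, 41, 33, 16]


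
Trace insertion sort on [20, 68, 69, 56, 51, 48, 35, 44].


Initial: [20, 68, 69, 56, 51, 48, 35, 44]
Insert 68: [20, 68, 69, 56, 51, 48, 35, 44]
Insert 69: [20, 68, 69, 56, 51, 48, 35, 44]
Insert 56: [20, 56, 68, 69, 51, 48, 35, 44]
Insert 51: [20, 51, 56, 68, 69, 48, 35, 44]
Insert 48: [20, 48, 51, 56, 68, 69, 35, 44]
Insert 35: [20, 35, 48, 51, 56, 68, 69, 44]
Insert 44: [20, 35, 44, 48, 51, 56, 68, 69]

Sorted: [20, 35, 44, 48, 51, 56, 68, 69]


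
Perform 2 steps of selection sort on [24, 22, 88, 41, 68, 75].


Initial: [24, 22, 88, 41, 68, 75]
Step 1: min=22 at 1
  Swap: [22, 24, 88, 41, 68, 75]
Step 2: min=24 at 1
  Swap: [22, 24, 88, 41, 68, 75]

After 2 steps: [22, 24, 88, 41, 68, 75]


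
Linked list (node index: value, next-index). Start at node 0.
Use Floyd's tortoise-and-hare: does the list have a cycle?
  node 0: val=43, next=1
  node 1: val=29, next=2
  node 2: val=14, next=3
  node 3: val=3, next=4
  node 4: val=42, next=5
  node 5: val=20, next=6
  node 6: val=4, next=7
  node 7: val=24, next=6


Floyd's tortoise (slow, +1) and hare (fast, +2):
  init: slow=0, fast=0
  step 1: slow=1, fast=2
  step 2: slow=2, fast=4
  step 3: slow=3, fast=6
  step 4: slow=4, fast=6
  step 5: slow=5, fast=6
  step 6: slow=6, fast=6
  slow == fast at node 6: cycle detected

Cycle: yes


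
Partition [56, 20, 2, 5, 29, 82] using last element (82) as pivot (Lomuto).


Pivot: 82
  56 <= 82: advance i (no swap)
  20 <= 82: advance i (no swap)
  2 <= 82: advance i (no swap)
  5 <= 82: advance i (no swap)
  29 <= 82: advance i (no swap)
Place pivot at 5: [56, 20, 2, 5, 29, 82]

Partitioned: [56, 20, 2, 5, 29, 82]


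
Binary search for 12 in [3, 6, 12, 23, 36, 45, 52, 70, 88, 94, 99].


Step 1: lo=0, hi=10, mid=5, val=45
Step 2: lo=0, hi=4, mid=2, val=12

Found at index 2


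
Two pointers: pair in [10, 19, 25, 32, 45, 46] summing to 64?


lo=0(10)+hi=5(46)=56
lo=1(19)+hi=5(46)=65
lo=1(19)+hi=4(45)=64

Yes: 19+45=64


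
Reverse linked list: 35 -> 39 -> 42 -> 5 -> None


Step 1: curr=35, set curr.next=prev(None) | reversed so far: 35
Step 2: curr=39, set curr.next=prev(35) | reversed so far: 39 -> 35
Step 3: curr=42, set curr.next=prev(39) | reversed so far: 42 -> 39 -> 35
Step 4: curr=5, set curr.next=prev(42) | reversed so far: 5 -> 42 -> 39 -> 35

5 -> 42 -> 39 -> 35 -> None


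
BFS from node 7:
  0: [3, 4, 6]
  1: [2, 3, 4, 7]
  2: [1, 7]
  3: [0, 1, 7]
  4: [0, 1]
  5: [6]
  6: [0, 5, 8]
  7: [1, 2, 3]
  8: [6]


Visit 7, enqueue [1, 2, 3]
Visit 1, enqueue [4]
Visit 2, enqueue []
Visit 3, enqueue [0]
Visit 4, enqueue []
Visit 0, enqueue [6]
Visit 6, enqueue [5, 8]
Visit 5, enqueue []
Visit 8, enqueue []

BFS order: [7, 1, 2, 3, 4, 0, 6, 5, 8]


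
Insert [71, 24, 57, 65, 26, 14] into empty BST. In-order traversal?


Insert 71: root
Insert 24: L from 71
Insert 57: L from 71 -> R from 24
Insert 65: L from 71 -> R from 24 -> R from 57
Insert 26: L from 71 -> R from 24 -> L from 57
Insert 14: L from 71 -> L from 24

In-order: [14, 24, 26, 57, 65, 71]


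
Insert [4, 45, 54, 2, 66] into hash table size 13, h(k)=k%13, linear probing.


Insert 4: h=4 -> slot 4
Insert 45: h=6 -> slot 6
Insert 54: h=2 -> slot 2
Insert 2: h=2, 1 probes -> slot 3
Insert 66: h=1 -> slot 1

Table: [None, 66, 54, 2, 4, None, 45, None, None, None, None, None, None]


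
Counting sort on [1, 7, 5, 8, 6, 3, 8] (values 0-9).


Input: [1, 7, 5, 8, 6, 3, 8]
Counts: [0, 1, 0, 1, 0, 1, 1, 1, 2, 0]

Sorted: [1, 3, 5, 6, 7, 8, 8]


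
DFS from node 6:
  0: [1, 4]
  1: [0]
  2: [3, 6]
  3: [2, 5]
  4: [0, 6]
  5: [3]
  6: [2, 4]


Visit 6, push [4, 2]
Visit 2, push [3]
Visit 3, push [5]
Visit 5, push []
Visit 4, push [0]
Visit 0, push [1]
Visit 1, push []

DFS order: [6, 2, 3, 5, 4, 0, 1]


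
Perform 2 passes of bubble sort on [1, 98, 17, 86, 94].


Initial: [1, 98, 17, 86, 94]
Pass 1: [1, 17, 86, 94, 98] (3 swaps)
Pass 2: [1, 17, 86, 94, 98] (0 swaps)

After 2 passes: [1, 17, 86, 94, 98]


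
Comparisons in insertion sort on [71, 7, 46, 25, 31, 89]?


Algorithm: insertion sort
Input: [71, 7, 46, 25, 31, 89]
Sorted: [7, 25, 31, 46, 71, 89]

10


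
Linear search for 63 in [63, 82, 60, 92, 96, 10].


i=0: 63==63 found!

Found at 0, 1 comps


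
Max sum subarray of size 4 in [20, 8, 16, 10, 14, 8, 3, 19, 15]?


[0:4]: 54
[1:5]: 48
[2:6]: 48
[3:7]: 35
[4:8]: 44
[5:9]: 45

Max: 54 at [0:4]


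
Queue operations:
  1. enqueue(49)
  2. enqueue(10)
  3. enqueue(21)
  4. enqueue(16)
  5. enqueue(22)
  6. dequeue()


enqueue(49) -> [49]
enqueue(10) -> [49, 10]
enqueue(21) -> [49, 10, 21]
enqueue(16) -> [49, 10, 21, 16]
enqueue(22) -> [49, 10, 21, 16, 22]
dequeue()->49, [10, 21, 16, 22]

Final queue: [10, 21, 16, 22]


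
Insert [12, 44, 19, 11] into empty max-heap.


Insert 12: [12]
Insert 44: [44, 12]
Insert 19: [44, 12, 19]
Insert 11: [44, 12, 19, 11]

Final heap: [44, 12, 19, 11]


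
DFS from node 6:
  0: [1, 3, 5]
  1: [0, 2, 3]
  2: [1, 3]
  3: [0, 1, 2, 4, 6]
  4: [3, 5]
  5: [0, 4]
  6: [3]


Visit 6, push [3]
Visit 3, push [4, 2, 1, 0]
Visit 0, push [5, 1]
Visit 1, push [2]
Visit 2, push []
Visit 5, push [4]
Visit 4, push []

DFS order: [6, 3, 0, 1, 2, 5, 4]


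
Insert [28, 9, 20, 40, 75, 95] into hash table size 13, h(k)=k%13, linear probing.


Insert 28: h=2 -> slot 2
Insert 9: h=9 -> slot 9
Insert 20: h=7 -> slot 7
Insert 40: h=1 -> slot 1
Insert 75: h=10 -> slot 10
Insert 95: h=4 -> slot 4

Table: [None, 40, 28, None, 95, None, None, 20, None, 9, 75, None, None]


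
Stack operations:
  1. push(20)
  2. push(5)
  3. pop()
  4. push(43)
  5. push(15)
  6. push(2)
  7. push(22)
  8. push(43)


push(20) -> [20]
push(5) -> [20, 5]
pop()->5, [20]
push(43) -> [20, 43]
push(15) -> [20, 43, 15]
push(2) -> [20, 43, 15, 2]
push(22) -> [20, 43, 15, 2, 22]
push(43) -> [20, 43, 15, 2, 22, 43]

Final stack: [20, 43, 15, 2, 22, 43]


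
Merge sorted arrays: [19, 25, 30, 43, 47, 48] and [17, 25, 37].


Take 17 from B
Take 19 from A
Take 25 from A
Take 25 from B
Take 30 from A
Take 37 from B

Merged: [17, 19, 25, 25, 30, 37, 43, 47, 48]


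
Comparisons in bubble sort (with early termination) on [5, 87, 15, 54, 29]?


Algorithm: bubble sort (with early termination)
Input: [5, 87, 15, 54, 29]
Sorted: [5, 15, 29, 54, 87]

9


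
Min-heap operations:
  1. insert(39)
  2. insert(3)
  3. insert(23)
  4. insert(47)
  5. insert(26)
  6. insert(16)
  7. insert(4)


insert(39) -> [39]
insert(3) -> [3, 39]
insert(23) -> [3, 39, 23]
insert(47) -> [3, 39, 23, 47]
insert(26) -> [3, 26, 23, 47, 39]
insert(16) -> [3, 26, 16, 47, 39, 23]
insert(4) -> [3, 26, 4, 47, 39, 23, 16]

Final heap: [3, 26, 4, 47, 39, 23, 16]


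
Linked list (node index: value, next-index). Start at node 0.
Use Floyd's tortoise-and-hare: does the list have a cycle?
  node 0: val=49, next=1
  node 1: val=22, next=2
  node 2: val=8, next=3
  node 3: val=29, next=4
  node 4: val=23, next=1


Floyd's tortoise (slow, +1) and hare (fast, +2):
  init: slow=0, fast=0
  step 1: slow=1, fast=2
  step 2: slow=2, fast=4
  step 3: slow=3, fast=2
  step 4: slow=4, fast=4
  slow == fast at node 4: cycle detected

Cycle: yes


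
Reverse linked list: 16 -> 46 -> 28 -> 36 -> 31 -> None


Step 1: curr=16, set curr.next=prev(None) | reversed so far: 16
Step 2: curr=46, set curr.next=prev(16) | reversed so far: 46 -> 16
Step 3: curr=28, set curr.next=prev(46) | reversed so far: 28 -> 46 -> 16
Step 4: curr=36, set curr.next=prev(28) | reversed so far: 36 -> 28 -> 46 -> 16
Step 5: curr=31, set curr.next=prev(36) | reversed so far: 31 -> 36 -> 28 -> 46 -> 16

31 -> 36 -> 28 -> 46 -> 16 -> None


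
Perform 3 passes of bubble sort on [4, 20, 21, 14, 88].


Initial: [4, 20, 21, 14, 88]
Pass 1: [4, 20, 14, 21, 88] (1 swaps)
Pass 2: [4, 14, 20, 21, 88] (1 swaps)
Pass 3: [4, 14, 20, 21, 88] (0 swaps)

After 3 passes: [4, 14, 20, 21, 88]


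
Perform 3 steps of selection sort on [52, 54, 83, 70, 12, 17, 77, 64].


Initial: [52, 54, 83, 70, 12, 17, 77, 64]
Step 1: min=12 at 4
  Swap: [12, 54, 83, 70, 52, 17, 77, 64]
Step 2: min=17 at 5
  Swap: [12, 17, 83, 70, 52, 54, 77, 64]
Step 3: min=52 at 4
  Swap: [12, 17, 52, 70, 83, 54, 77, 64]

After 3 steps: [12, 17, 52, 70, 83, 54, 77, 64]


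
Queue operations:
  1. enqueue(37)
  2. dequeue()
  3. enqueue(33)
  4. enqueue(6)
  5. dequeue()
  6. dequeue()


enqueue(37) -> [37]
dequeue()->37, []
enqueue(33) -> [33]
enqueue(6) -> [33, 6]
dequeue()->33, [6]
dequeue()->6, []

Final queue: []


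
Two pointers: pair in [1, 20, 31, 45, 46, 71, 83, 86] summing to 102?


lo=0(1)+hi=7(86)=87
lo=1(20)+hi=7(86)=106
lo=1(20)+hi=6(83)=103
lo=1(20)+hi=5(71)=91
lo=2(31)+hi=5(71)=102

Yes: 31+71=102


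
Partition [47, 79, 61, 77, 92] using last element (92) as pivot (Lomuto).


Pivot: 92
  47 <= 92: advance i (no swap)
  79 <= 92: advance i (no swap)
  61 <= 92: advance i (no swap)
  77 <= 92: advance i (no swap)
Place pivot at 4: [47, 79, 61, 77, 92]

Partitioned: [47, 79, 61, 77, 92]


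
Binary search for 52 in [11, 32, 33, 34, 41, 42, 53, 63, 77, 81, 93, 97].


Step 1: lo=0, hi=11, mid=5, val=42
Step 2: lo=6, hi=11, mid=8, val=77
Step 3: lo=6, hi=7, mid=6, val=53

Not found


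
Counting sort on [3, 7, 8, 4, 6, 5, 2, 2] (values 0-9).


Input: [3, 7, 8, 4, 6, 5, 2, 2]
Counts: [0, 0, 2, 1, 1, 1, 1, 1, 1, 0]

Sorted: [2, 2, 3, 4, 5, 6, 7, 8]


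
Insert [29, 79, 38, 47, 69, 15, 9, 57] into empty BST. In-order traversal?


Insert 29: root
Insert 79: R from 29
Insert 38: R from 29 -> L from 79
Insert 47: R from 29 -> L from 79 -> R from 38
Insert 69: R from 29 -> L from 79 -> R from 38 -> R from 47
Insert 15: L from 29
Insert 9: L from 29 -> L from 15
Insert 57: R from 29 -> L from 79 -> R from 38 -> R from 47 -> L from 69

In-order: [9, 15, 29, 38, 47, 57, 69, 79]


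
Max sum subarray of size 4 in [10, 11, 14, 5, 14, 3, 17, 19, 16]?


[0:4]: 40
[1:5]: 44
[2:6]: 36
[3:7]: 39
[4:8]: 53
[5:9]: 55

Max: 55 at [5:9]


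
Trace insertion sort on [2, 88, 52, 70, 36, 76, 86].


Initial: [2, 88, 52, 70, 36, 76, 86]
Insert 88: [2, 88, 52, 70, 36, 76, 86]
Insert 52: [2, 52, 88, 70, 36, 76, 86]
Insert 70: [2, 52, 70, 88, 36, 76, 86]
Insert 36: [2, 36, 52, 70, 88, 76, 86]
Insert 76: [2, 36, 52, 70, 76, 88, 86]
Insert 86: [2, 36, 52, 70, 76, 86, 88]

Sorted: [2, 36, 52, 70, 76, 86, 88]


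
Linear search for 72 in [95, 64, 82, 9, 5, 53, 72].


i=0: 95!=72
i=1: 64!=72
i=2: 82!=72
i=3: 9!=72
i=4: 5!=72
i=5: 53!=72
i=6: 72==72 found!

Found at 6, 7 comps


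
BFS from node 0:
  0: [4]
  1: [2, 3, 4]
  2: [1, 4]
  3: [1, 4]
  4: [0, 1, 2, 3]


Visit 0, enqueue [4]
Visit 4, enqueue [1, 2, 3]
Visit 1, enqueue []
Visit 2, enqueue []
Visit 3, enqueue []

BFS order: [0, 4, 1, 2, 3]


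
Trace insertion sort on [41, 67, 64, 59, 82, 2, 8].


Initial: [41, 67, 64, 59, 82, 2, 8]
Insert 67: [41, 67, 64, 59, 82, 2, 8]
Insert 64: [41, 64, 67, 59, 82, 2, 8]
Insert 59: [41, 59, 64, 67, 82, 2, 8]
Insert 82: [41, 59, 64, 67, 82, 2, 8]
Insert 2: [2, 41, 59, 64, 67, 82, 8]
Insert 8: [2, 8, 41, 59, 64, 67, 82]

Sorted: [2, 8, 41, 59, 64, 67, 82]


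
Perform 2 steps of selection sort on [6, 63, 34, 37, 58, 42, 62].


Initial: [6, 63, 34, 37, 58, 42, 62]
Step 1: min=6 at 0
  Swap: [6, 63, 34, 37, 58, 42, 62]
Step 2: min=34 at 2
  Swap: [6, 34, 63, 37, 58, 42, 62]

After 2 steps: [6, 34, 63, 37, 58, 42, 62]


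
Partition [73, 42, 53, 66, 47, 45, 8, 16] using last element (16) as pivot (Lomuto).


Pivot: 16
  8 <= 16: swap -> [8, 42, 53, 66, 47, 45, 73, 16]
Place pivot at 1: [8, 16, 53, 66, 47, 45, 73, 42]

Partitioned: [8, 16, 53, 66, 47, 45, 73, 42]


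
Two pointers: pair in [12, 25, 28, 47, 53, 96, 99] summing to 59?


lo=0(12)+hi=6(99)=111
lo=0(12)+hi=5(96)=108
lo=0(12)+hi=4(53)=65
lo=0(12)+hi=3(47)=59

Yes: 12+47=59


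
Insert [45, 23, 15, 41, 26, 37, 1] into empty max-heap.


Insert 45: [45]
Insert 23: [45, 23]
Insert 15: [45, 23, 15]
Insert 41: [45, 41, 15, 23]
Insert 26: [45, 41, 15, 23, 26]
Insert 37: [45, 41, 37, 23, 26, 15]
Insert 1: [45, 41, 37, 23, 26, 15, 1]

Final heap: [45, 41, 37, 23, 26, 15, 1]


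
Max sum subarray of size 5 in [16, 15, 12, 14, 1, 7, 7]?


[0:5]: 58
[1:6]: 49
[2:7]: 41

Max: 58 at [0:5]


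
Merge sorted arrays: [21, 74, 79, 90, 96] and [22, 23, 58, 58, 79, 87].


Take 21 from A
Take 22 from B
Take 23 from B
Take 58 from B
Take 58 from B
Take 74 from A
Take 79 from A
Take 79 from B
Take 87 from B

Merged: [21, 22, 23, 58, 58, 74, 79, 79, 87, 90, 96]


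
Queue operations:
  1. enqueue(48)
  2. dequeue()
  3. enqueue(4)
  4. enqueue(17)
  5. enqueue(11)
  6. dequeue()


enqueue(48) -> [48]
dequeue()->48, []
enqueue(4) -> [4]
enqueue(17) -> [4, 17]
enqueue(11) -> [4, 17, 11]
dequeue()->4, [17, 11]

Final queue: [17, 11]


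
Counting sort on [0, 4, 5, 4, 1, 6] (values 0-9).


Input: [0, 4, 5, 4, 1, 6]
Counts: [1, 1, 0, 0, 2, 1, 1, 0, 0, 0]

Sorted: [0, 1, 4, 4, 5, 6]


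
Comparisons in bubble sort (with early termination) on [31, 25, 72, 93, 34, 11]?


Algorithm: bubble sort (with early termination)
Input: [31, 25, 72, 93, 34, 11]
Sorted: [11, 25, 31, 34, 72, 93]

15


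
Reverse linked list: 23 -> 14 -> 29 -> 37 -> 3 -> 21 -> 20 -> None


Step 1: curr=23, set curr.next=prev(None) | reversed so far: 23
Step 2: curr=14, set curr.next=prev(23) | reversed so far: 14 -> 23
Step 3: curr=29, set curr.next=prev(14) | reversed so far: 29 -> 14 -> 23
Step 4: curr=37, set curr.next=prev(29) | reversed so far: 37 -> 29 -> 14 -> 23
Step 5: curr=3, set curr.next=prev(37) | reversed so far: 3 -> 37 -> 29 -> 14 -> 23
Step 6: curr=21, set curr.next=prev(3) | reversed so far: 21 -> 3 -> 37 -> 29 -> 14 -> 23
Step 7: curr=20, set curr.next=prev(21) | reversed so far: 20 -> 21 -> 3 -> 37 -> 29 -> 14 -> 23

20 -> 21 -> 3 -> 37 -> 29 -> 14 -> 23 -> None


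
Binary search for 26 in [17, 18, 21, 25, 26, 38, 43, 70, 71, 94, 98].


Step 1: lo=0, hi=10, mid=5, val=38
Step 2: lo=0, hi=4, mid=2, val=21
Step 3: lo=3, hi=4, mid=3, val=25
Step 4: lo=4, hi=4, mid=4, val=26

Found at index 4


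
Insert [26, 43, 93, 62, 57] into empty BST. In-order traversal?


Insert 26: root
Insert 43: R from 26
Insert 93: R from 26 -> R from 43
Insert 62: R from 26 -> R from 43 -> L from 93
Insert 57: R from 26 -> R from 43 -> L from 93 -> L from 62

In-order: [26, 43, 57, 62, 93]


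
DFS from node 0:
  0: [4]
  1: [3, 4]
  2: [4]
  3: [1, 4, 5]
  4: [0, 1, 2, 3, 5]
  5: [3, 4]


Visit 0, push [4]
Visit 4, push [5, 3, 2, 1]
Visit 1, push [3]
Visit 3, push [5]
Visit 5, push []
Visit 2, push []

DFS order: [0, 4, 1, 3, 5, 2]


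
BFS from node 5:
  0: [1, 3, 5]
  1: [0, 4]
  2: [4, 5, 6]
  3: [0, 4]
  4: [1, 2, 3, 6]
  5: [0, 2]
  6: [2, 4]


Visit 5, enqueue [0, 2]
Visit 0, enqueue [1, 3]
Visit 2, enqueue [4, 6]
Visit 1, enqueue []
Visit 3, enqueue []
Visit 4, enqueue []
Visit 6, enqueue []

BFS order: [5, 0, 2, 1, 3, 4, 6]


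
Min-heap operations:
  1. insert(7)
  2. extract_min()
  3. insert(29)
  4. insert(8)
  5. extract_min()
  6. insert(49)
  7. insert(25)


insert(7) -> [7]
extract_min()->7, []
insert(29) -> [29]
insert(8) -> [8, 29]
extract_min()->8, [29]
insert(49) -> [29, 49]
insert(25) -> [25, 49, 29]

Final heap: [25, 49, 29]


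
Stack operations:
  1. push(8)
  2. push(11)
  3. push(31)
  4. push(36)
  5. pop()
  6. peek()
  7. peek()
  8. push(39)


push(8) -> [8]
push(11) -> [8, 11]
push(31) -> [8, 11, 31]
push(36) -> [8, 11, 31, 36]
pop()->36, [8, 11, 31]
peek()->31
peek()->31
push(39) -> [8, 11, 31, 39]

Final stack: [8, 11, 31, 39]


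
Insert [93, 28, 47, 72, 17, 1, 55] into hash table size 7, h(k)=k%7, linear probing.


Insert 93: h=2 -> slot 2
Insert 28: h=0 -> slot 0
Insert 47: h=5 -> slot 5
Insert 72: h=2, 1 probes -> slot 3
Insert 17: h=3, 1 probes -> slot 4
Insert 1: h=1 -> slot 1
Insert 55: h=6 -> slot 6

Table: [28, 1, 93, 72, 17, 47, 55]


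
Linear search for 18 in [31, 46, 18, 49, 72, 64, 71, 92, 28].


i=0: 31!=18
i=1: 46!=18
i=2: 18==18 found!

Found at 2, 3 comps


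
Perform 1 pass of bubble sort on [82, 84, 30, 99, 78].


Initial: [82, 84, 30, 99, 78]
Pass 1: [82, 30, 84, 78, 99] (2 swaps)

After 1 pass: [82, 30, 84, 78, 99]


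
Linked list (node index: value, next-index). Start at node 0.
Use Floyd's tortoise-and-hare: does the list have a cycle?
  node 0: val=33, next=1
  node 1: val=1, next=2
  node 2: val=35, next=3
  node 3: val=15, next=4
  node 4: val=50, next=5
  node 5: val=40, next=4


Floyd's tortoise (slow, +1) and hare (fast, +2):
  init: slow=0, fast=0
  step 1: slow=1, fast=2
  step 2: slow=2, fast=4
  step 3: slow=3, fast=4
  step 4: slow=4, fast=4
  slow == fast at node 4: cycle detected

Cycle: yes


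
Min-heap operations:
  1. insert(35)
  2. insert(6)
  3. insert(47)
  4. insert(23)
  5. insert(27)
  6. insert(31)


insert(35) -> [35]
insert(6) -> [6, 35]
insert(47) -> [6, 35, 47]
insert(23) -> [6, 23, 47, 35]
insert(27) -> [6, 23, 47, 35, 27]
insert(31) -> [6, 23, 31, 35, 27, 47]

Final heap: [6, 23, 31, 35, 27, 47]


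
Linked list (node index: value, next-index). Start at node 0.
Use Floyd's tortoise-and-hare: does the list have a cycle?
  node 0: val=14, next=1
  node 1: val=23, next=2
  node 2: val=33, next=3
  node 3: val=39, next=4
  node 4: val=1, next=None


Floyd's tortoise (slow, +1) and hare (fast, +2):
  init: slow=0, fast=0
  step 1: slow=1, fast=2
  step 2: slow=2, fast=4
  step 3: fast -> None, no cycle

Cycle: no


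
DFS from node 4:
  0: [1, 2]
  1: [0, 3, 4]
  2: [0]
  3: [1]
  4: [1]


Visit 4, push [1]
Visit 1, push [3, 0]
Visit 0, push [2]
Visit 2, push []
Visit 3, push []

DFS order: [4, 1, 0, 2, 3]


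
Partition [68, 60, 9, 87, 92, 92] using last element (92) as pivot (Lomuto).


Pivot: 92
  68 <= 92: advance i (no swap)
  60 <= 92: advance i (no swap)
  9 <= 92: advance i (no swap)
  87 <= 92: advance i (no swap)
  92 <= 92: advance i (no swap)
Place pivot at 5: [68, 60, 9, 87, 92, 92]

Partitioned: [68, 60, 9, 87, 92, 92]


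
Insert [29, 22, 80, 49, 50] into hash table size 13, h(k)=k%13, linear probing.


Insert 29: h=3 -> slot 3
Insert 22: h=9 -> slot 9
Insert 80: h=2 -> slot 2
Insert 49: h=10 -> slot 10
Insert 50: h=11 -> slot 11

Table: [None, None, 80, 29, None, None, None, None, None, 22, 49, 50, None]


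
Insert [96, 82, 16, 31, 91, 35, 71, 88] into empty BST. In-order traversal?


Insert 96: root
Insert 82: L from 96
Insert 16: L from 96 -> L from 82
Insert 31: L from 96 -> L from 82 -> R from 16
Insert 91: L from 96 -> R from 82
Insert 35: L from 96 -> L from 82 -> R from 16 -> R from 31
Insert 71: L from 96 -> L from 82 -> R from 16 -> R from 31 -> R from 35
Insert 88: L from 96 -> R from 82 -> L from 91

In-order: [16, 31, 35, 71, 82, 88, 91, 96]


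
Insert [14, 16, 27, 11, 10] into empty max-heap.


Insert 14: [14]
Insert 16: [16, 14]
Insert 27: [27, 14, 16]
Insert 11: [27, 14, 16, 11]
Insert 10: [27, 14, 16, 11, 10]

Final heap: [27, 14, 16, 11, 10]


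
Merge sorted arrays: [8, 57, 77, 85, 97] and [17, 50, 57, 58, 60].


Take 8 from A
Take 17 from B
Take 50 from B
Take 57 from A
Take 57 from B
Take 58 from B
Take 60 from B

Merged: [8, 17, 50, 57, 57, 58, 60, 77, 85, 97]


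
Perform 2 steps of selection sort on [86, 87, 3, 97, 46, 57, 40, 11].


Initial: [86, 87, 3, 97, 46, 57, 40, 11]
Step 1: min=3 at 2
  Swap: [3, 87, 86, 97, 46, 57, 40, 11]
Step 2: min=11 at 7
  Swap: [3, 11, 86, 97, 46, 57, 40, 87]

After 2 steps: [3, 11, 86, 97, 46, 57, 40, 87]


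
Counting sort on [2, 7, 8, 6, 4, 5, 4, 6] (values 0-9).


Input: [2, 7, 8, 6, 4, 5, 4, 6]
Counts: [0, 0, 1, 0, 2, 1, 2, 1, 1, 0]

Sorted: [2, 4, 4, 5, 6, 6, 7, 8]


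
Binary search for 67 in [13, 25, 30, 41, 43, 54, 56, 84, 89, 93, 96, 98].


Step 1: lo=0, hi=11, mid=5, val=54
Step 2: lo=6, hi=11, mid=8, val=89
Step 3: lo=6, hi=7, mid=6, val=56
Step 4: lo=7, hi=7, mid=7, val=84

Not found


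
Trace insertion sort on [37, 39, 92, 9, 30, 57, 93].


Initial: [37, 39, 92, 9, 30, 57, 93]
Insert 39: [37, 39, 92, 9, 30, 57, 93]
Insert 92: [37, 39, 92, 9, 30, 57, 93]
Insert 9: [9, 37, 39, 92, 30, 57, 93]
Insert 30: [9, 30, 37, 39, 92, 57, 93]
Insert 57: [9, 30, 37, 39, 57, 92, 93]
Insert 93: [9, 30, 37, 39, 57, 92, 93]

Sorted: [9, 30, 37, 39, 57, 92, 93]


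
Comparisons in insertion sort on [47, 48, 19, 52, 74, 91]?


Algorithm: insertion sort
Input: [47, 48, 19, 52, 74, 91]
Sorted: [19, 47, 48, 52, 74, 91]

6


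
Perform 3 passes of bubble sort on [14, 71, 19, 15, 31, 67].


Initial: [14, 71, 19, 15, 31, 67]
Pass 1: [14, 19, 15, 31, 67, 71] (4 swaps)
Pass 2: [14, 15, 19, 31, 67, 71] (1 swaps)
Pass 3: [14, 15, 19, 31, 67, 71] (0 swaps)

After 3 passes: [14, 15, 19, 31, 67, 71]


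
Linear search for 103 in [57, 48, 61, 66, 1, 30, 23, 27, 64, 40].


i=0: 57!=103
i=1: 48!=103
i=2: 61!=103
i=3: 66!=103
i=4: 1!=103
i=5: 30!=103
i=6: 23!=103
i=7: 27!=103
i=8: 64!=103
i=9: 40!=103

Not found, 10 comps


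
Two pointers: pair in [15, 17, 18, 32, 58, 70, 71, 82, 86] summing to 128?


lo=0(15)+hi=8(86)=101
lo=1(17)+hi=8(86)=103
lo=2(18)+hi=8(86)=104
lo=3(32)+hi=8(86)=118
lo=4(58)+hi=8(86)=144
lo=4(58)+hi=7(82)=140
lo=4(58)+hi=6(71)=129
lo=4(58)+hi=5(70)=128

Yes: 58+70=128


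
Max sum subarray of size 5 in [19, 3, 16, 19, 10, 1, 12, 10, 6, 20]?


[0:5]: 67
[1:6]: 49
[2:7]: 58
[3:8]: 52
[4:9]: 39
[5:10]: 49

Max: 67 at [0:5]


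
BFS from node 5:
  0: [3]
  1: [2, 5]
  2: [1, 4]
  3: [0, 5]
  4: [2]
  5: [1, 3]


Visit 5, enqueue [1, 3]
Visit 1, enqueue [2]
Visit 3, enqueue [0]
Visit 2, enqueue [4]
Visit 0, enqueue []
Visit 4, enqueue []

BFS order: [5, 1, 3, 2, 0, 4]


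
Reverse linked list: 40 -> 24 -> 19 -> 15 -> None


Step 1: curr=40, set curr.next=prev(None) | reversed so far: 40
Step 2: curr=24, set curr.next=prev(40) | reversed so far: 24 -> 40
Step 3: curr=19, set curr.next=prev(24) | reversed so far: 19 -> 24 -> 40
Step 4: curr=15, set curr.next=prev(19) | reversed so far: 15 -> 19 -> 24 -> 40

15 -> 19 -> 24 -> 40 -> None


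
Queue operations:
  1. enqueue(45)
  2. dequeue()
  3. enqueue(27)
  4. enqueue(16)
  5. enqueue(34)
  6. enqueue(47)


enqueue(45) -> [45]
dequeue()->45, []
enqueue(27) -> [27]
enqueue(16) -> [27, 16]
enqueue(34) -> [27, 16, 34]
enqueue(47) -> [27, 16, 34, 47]

Final queue: [27, 16, 34, 47]


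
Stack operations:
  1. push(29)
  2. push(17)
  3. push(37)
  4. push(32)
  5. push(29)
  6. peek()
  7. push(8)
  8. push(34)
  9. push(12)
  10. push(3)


push(29) -> [29]
push(17) -> [29, 17]
push(37) -> [29, 17, 37]
push(32) -> [29, 17, 37, 32]
push(29) -> [29, 17, 37, 32, 29]
peek()->29
push(8) -> [29, 17, 37, 32, 29, 8]
push(34) -> [29, 17, 37, 32, 29, 8, 34]
push(12) -> [29, 17, 37, 32, 29, 8, 34, 12]
push(3) -> [29, 17, 37, 32, 29, 8, 34, 12, 3]

Final stack: [29, 17, 37, 32, 29, 8, 34, 12, 3]


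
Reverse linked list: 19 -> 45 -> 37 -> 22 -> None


Step 1: curr=19, set curr.next=prev(None) | reversed so far: 19
Step 2: curr=45, set curr.next=prev(19) | reversed so far: 45 -> 19
Step 3: curr=37, set curr.next=prev(45) | reversed so far: 37 -> 45 -> 19
Step 4: curr=22, set curr.next=prev(37) | reversed so far: 22 -> 37 -> 45 -> 19

22 -> 37 -> 45 -> 19 -> None


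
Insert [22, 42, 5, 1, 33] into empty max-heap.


Insert 22: [22]
Insert 42: [42, 22]
Insert 5: [42, 22, 5]
Insert 1: [42, 22, 5, 1]
Insert 33: [42, 33, 5, 1, 22]

Final heap: [42, 33, 5, 1, 22]
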